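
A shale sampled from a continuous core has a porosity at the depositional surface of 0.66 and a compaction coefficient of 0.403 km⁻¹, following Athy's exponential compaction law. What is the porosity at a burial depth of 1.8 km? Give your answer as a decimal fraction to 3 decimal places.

0.320

phi = phi₀·exp(−k·Z) = 0.66 × exp(−0.403 × 1.8) = 0.66 × exp(−0.7254)
  = 0.66 × 0.4841 = 0.3195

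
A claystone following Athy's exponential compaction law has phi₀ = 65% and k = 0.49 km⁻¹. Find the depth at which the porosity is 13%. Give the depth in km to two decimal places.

Invert Athy's law: Z = ln(phi₀/phi) / k
Z = ln(0.65/0.13) / 0.49 = ln(5) / 0.49 = 1.6094 / 0.49 = 3.285 km

3.28 km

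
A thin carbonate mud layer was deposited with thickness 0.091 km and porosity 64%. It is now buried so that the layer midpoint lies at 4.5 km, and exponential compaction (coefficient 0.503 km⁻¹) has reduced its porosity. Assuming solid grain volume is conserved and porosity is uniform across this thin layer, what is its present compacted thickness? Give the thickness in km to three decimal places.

0.035 km

Porosity at 4.5 km: phi = 0.64·exp(−0.503×4.5) = 0.0666
Solid-volume conservation: h(1−phi) = h₀(1−phi₀) ⇒ h = h₀·(1−phi₀)/(1−phi)
h = 0.091 × (1 − 0.64)/(1 − 0.0666) = 0.091 × 0.3857 = 0.0351 km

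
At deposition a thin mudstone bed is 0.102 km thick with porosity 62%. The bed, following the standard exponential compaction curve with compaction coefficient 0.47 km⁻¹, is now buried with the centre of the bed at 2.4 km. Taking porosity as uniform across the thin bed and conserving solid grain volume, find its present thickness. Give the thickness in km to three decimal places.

Porosity at 2.4 km: phi = 0.62·exp(−0.47×2.4) = 0.2007
Solid-volume conservation: h(1−phi) = h₀(1−phi₀) ⇒ h = h₀·(1−phi₀)/(1−phi)
h = 0.102 × (1 − 0.62)/(1 − 0.2007) = 0.102 × 0.4754 = 0.0485 km

0.048 km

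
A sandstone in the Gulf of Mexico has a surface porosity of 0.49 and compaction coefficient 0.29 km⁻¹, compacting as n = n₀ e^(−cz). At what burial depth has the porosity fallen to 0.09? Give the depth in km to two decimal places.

Invert Athy's law: z = ln(n₀/n) / c
z = ln(0.49/0.09) / 0.29 = ln(5.444) / 0.29 = 1.6946 / 0.29 = 5.843 km

5.84 km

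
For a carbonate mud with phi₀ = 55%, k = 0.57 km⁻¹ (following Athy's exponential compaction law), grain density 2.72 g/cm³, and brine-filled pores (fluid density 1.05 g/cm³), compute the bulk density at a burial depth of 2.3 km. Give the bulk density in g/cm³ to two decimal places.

2.47 g/cm³

Porosity at depth: phi = 0.55·exp(−0.57×2.3) = 0.55×0.2696 = 0.1483
Bulk density: ρ_b = (1−phi)ρ_g + phi·ρ_f = 0.8517×2.72 + 0.1483×1.05
       = 2.317 + 0.156 = 2.472 g/cm³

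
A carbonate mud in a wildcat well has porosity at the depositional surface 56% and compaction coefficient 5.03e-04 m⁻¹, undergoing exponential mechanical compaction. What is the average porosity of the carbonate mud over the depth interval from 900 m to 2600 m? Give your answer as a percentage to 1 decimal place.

23.9%

Working in km (1 km = 1000 m; β in km⁻¹ = β in m⁻¹ × 1000):
⟨φ⟩ = (1/(z₂−z₁)) ∫ φ₀ e^(−βz) dz = φ₀·(e^(−β·z₁) − e^(−β·z₂)) / (β·(z₂−z₁))
e^(−0.503×0.9) = 0.6359; e^(−0.503×2.6) = 0.2704
⟨φ⟩ = 0.56 × (0.6359 − 0.2704) / (0.503 × 1.7) = 0.56 × 0.4274 = 0.2394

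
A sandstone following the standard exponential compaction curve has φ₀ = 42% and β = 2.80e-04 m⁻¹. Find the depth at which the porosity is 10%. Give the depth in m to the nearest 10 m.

5130 m

Working in km (1 km = 1000 m; β in km⁻¹ = β in m⁻¹ × 1000):
Invert Athy's law: z = ln(φ₀/φ) / β
z = ln(0.42/0.1) / 0.28 = ln(4.2) / 0.28 = 1.4351 / 0.28 = 5.125 km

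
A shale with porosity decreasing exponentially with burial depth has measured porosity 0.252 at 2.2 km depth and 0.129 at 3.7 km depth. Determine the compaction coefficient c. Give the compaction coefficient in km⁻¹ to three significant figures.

Athy: φ(z) = φ₀ e^(−cz) ⇒ φ₁/φ₂ = e^{c(z₂−z₁)} ⇒ c = ln(φ₁/φ₂)/(z₂−z₁)
c = ln(0.252/0.129) / (3.7 − 2.2) = ln(1.953) / 1.5 = 0.6696 / 1.5 = 0.4464 km⁻¹

0.446 km⁻¹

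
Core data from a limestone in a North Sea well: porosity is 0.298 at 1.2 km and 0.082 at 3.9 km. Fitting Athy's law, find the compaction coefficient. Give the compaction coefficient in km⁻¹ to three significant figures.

Athy: n(z) = n₀ e^(−βz) ⇒ n₁/n₂ = e^{β(z₂−z₁)} ⇒ β = ln(n₁/n₂)/(z₂−z₁)
β = ln(0.298/0.082) / (3.9 − 1.2) = ln(3.634) / 2.7 = 1.2904 / 2.7 = 0.4779 km⁻¹

0.478 km⁻¹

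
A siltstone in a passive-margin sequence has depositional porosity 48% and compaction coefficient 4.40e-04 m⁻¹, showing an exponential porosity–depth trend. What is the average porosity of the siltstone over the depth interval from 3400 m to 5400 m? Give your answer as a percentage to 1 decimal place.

7.2%

Working in km (1 km = 1000 m; k in km⁻¹ = k in m⁻¹ × 1000):
⟨φ⟩ = (1/(z₂−z₁)) ∫ φ₀ e^(−kz) dz = φ₀·(e^(−k·z₁) − e^(−k·z₂)) / (k·(z₂−z₁))
e^(−0.44×3.4) = 0.2240; e^(−0.44×5.4) = 0.0929
⟨φ⟩ = 0.48 × (0.2240 − 0.0929) / (0.44 × 2) = 0.48 × 0.1490 = 0.0715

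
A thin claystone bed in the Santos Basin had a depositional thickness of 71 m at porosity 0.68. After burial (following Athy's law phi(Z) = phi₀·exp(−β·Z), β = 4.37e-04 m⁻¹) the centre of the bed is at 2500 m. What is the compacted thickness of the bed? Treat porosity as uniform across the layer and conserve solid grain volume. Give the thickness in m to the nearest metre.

Working in km (1 km = 1000 m; β in km⁻¹ = β in m⁻¹ × 1000):
Porosity at 2.5 km: phi = 0.68·exp(−0.437×2.5) = 0.2281
Solid-volume conservation: h(1−phi) = h₀(1−phi₀) ⇒ h = h₀·(1−phi₀)/(1−phi)
h = 0.071 × (1 − 0.68)/(1 − 0.2281) = 0.071 × 0.4145 = 0.0294 km

29 m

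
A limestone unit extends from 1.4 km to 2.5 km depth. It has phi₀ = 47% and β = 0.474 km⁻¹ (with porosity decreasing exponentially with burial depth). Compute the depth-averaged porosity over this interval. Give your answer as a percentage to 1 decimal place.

⟨phi⟩ = (1/(d₂−d₁)) ∫ phi₀ e^(−βd) dd = phi₀·(e^(−β·d₁) − e^(−β·d₂)) / (β·(d₂−d₁))
e^(−0.474×1.4) = 0.5150; e^(−0.474×2.5) = 0.3057
⟨phi⟩ = 0.47 × (0.5150 − 0.3057) / (0.474 × 1.1) = 0.47 × 0.4013 = 0.1886

18.9%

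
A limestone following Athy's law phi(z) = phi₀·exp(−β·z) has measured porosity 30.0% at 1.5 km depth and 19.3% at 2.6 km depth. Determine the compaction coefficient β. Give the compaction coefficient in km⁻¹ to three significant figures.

Athy: phi(z) = phi₀ e^(−βz) ⇒ phi₁/phi₂ = e^{β(z₂−z₁)} ⇒ β = ln(phi₁/phi₂)/(z₂−z₁)
β = ln(0.3/0.193) / (2.6 − 1.5) = ln(1.554) / 1.1 = 0.4411 / 1.1 = 0.401 km⁻¹

0.401 km⁻¹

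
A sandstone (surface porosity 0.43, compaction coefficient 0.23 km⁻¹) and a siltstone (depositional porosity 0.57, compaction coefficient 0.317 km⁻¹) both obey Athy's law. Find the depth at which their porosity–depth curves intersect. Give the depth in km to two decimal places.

3.24 km

Set φ₀ₐ e^(−βₐz) = φ₀ᵦ e^(−βᵦz) ⇒ ln(φ₀ₐ/φ₀ᵦ) = (βₐ − βᵦ)·z
z = ln(0.43/0.57) / (0.23 − 0.317) = -0.2819 / -0.087 = 3.240 km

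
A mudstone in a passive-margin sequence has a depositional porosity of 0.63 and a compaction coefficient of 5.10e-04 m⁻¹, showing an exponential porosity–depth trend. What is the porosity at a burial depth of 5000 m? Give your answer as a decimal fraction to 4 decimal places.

Working in km (1 km = 1000 m; c in km⁻¹ = c in m⁻¹ × 1000):
φ = φ₀·exp(−c·z) = 0.63 × exp(−0.51 × 5) = 0.63 × exp(−2.55)
  = 0.63 × 0.0781 = 0.0492

0.0492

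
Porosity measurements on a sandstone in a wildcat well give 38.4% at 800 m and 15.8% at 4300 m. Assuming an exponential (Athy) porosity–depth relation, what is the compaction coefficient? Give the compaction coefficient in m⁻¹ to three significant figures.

0.000254 m⁻¹

Working in km (1 km = 1000 m; c in km⁻¹ = c in m⁻¹ × 1000):
Athy: n(Z) = n₀ e^(−cZ) ⇒ n₁/n₂ = e^{c(Z₂−Z₁)} ⇒ c = ln(n₁/n₂)/(Z₂−Z₁)
c = ln(0.384/0.158) / (4.3 − 0.8) = ln(2.43) / 3.5 = 0.8880 / 3.5 = 0.2537 km⁻¹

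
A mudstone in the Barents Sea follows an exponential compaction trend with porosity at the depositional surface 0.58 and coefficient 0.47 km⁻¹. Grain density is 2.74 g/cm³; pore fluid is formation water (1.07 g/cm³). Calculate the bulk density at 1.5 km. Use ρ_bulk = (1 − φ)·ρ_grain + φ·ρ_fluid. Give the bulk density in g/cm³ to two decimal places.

Porosity at depth: n = 0.58·exp(−0.47×1.5) = 0.58×0.4941 = 0.2866
Bulk density: ρ_b = (1−n)ρ_g + n·ρ_f = 0.7134×2.74 + 0.2866×1.07
       = 1.955 + 0.307 = 2.261 g/cm³

2.26 g/cm³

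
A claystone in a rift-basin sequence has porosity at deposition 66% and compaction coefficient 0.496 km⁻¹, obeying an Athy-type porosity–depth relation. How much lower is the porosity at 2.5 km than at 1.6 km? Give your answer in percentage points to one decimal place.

10.7 percentage points

phi(1.6) = 0.66·e^(−0.496×1.6) = 0.2985
phi(2.5) = 0.66·e^(−0.496×2.5) = 0.1910
Δphi = 0.2985 − 0.1910 = 0.1075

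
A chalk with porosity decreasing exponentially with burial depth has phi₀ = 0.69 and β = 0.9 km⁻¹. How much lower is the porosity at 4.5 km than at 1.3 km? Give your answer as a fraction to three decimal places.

phi(1.3) = 0.69·e^(−0.9×1.3) = 0.2142
phi(4.5) = 0.69·e^(−0.9×4.5) = 0.0120
Δphi = 0.2142 − 0.0120 = 0.2021

0.202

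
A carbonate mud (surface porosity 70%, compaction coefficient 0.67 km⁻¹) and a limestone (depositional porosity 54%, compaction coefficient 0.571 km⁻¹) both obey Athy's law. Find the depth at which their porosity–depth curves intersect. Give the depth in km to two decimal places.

Set phi₀ₐ e^(−βₐZ) = phi₀ᵦ e^(−βᵦZ) ⇒ ln(phi₀ₐ/phi₀ᵦ) = (βₐ − βᵦ)·Z
Z = ln(0.7/0.54) / (0.67 − 0.571) = 0.2595 / 0.099 = 2.621 km

2.62 km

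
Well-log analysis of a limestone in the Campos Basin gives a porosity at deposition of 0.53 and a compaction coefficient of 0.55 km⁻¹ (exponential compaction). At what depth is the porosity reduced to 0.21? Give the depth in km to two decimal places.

Invert Athy's law: z = ln(φ₀/φ) / k
z = ln(0.53/0.21) / 0.55 = ln(2.524) / 0.55 = 0.9258 / 0.55 = 1.683 km

1.68 km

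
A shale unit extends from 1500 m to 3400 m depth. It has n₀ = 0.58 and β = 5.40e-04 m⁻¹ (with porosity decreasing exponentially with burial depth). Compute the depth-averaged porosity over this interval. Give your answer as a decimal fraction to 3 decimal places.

0.161

Working in km (1 km = 1000 m; β in km⁻¹ = β in m⁻¹ × 1000):
⟨n⟩ = (1/(d₂−d₁)) ∫ n₀ e^(−βd) dd = n₀·(e^(−β·d₁) − e^(−β·d₂)) / (β·(d₂−d₁))
e^(−0.54×1.5) = 0.4449; e^(−0.54×3.4) = 0.1595
⟨n⟩ = 0.58 × (0.4449 − 0.1595) / (0.54 × 1.9) = 0.58 × 0.2782 = 0.1613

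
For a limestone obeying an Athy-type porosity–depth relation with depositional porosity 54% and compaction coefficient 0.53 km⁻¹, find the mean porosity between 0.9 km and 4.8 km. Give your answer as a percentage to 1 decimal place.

⟨n⟩ = (1/(z₂−z₁)) ∫ n₀ e^(−cz) dz = n₀·(e^(−c·z₁) − e^(−c·z₂)) / (c·(z₂−z₁))
e^(−0.53×0.9) = 0.6206; e^(−0.53×4.8) = 0.0786
⟨n⟩ = 0.54 × (0.6206 − 0.0786) / (0.53 × 3.9) = 0.54 × 0.2623 = 0.1416

14.2%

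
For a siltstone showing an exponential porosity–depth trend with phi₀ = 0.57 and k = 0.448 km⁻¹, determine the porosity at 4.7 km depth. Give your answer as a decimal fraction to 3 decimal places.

0.069

phi = phi₀·exp(−k·Z) = 0.57 × exp(−0.448 × 4.7) = 0.57 × exp(−2.106)
  = 0.57 × 0.1218 = 0.0694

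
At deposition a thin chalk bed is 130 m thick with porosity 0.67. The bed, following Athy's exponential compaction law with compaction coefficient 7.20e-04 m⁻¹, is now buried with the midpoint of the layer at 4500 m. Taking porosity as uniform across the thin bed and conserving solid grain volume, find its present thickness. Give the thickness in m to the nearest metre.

Working in km (1 km = 1000 m; k in km⁻¹ = k in m⁻¹ × 1000):
Porosity at 4.5 km: n = 0.67·exp(−0.72×4.5) = 0.0262
Solid-volume conservation: h(1−n) = h₀(1−n₀) ⇒ h = h₀·(1−n₀)/(1−n)
h = 0.13 × (1 − 0.67)/(1 − 0.0262) = 0.13 × 0.3389 = 0.0441 km

44 m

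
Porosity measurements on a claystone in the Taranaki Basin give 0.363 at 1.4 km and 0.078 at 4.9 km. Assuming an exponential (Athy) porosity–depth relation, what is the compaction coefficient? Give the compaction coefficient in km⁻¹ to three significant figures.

0.439 km⁻¹

Athy: φ(d) = φ₀ e^(−kd) ⇒ φ₁/φ₂ = e^{k(d₂−d₁)} ⇒ k = ln(φ₁/φ₂)/(d₂−d₁)
k = ln(0.363/0.078) / (4.9 − 1.4) = ln(4.654) / 3.5 = 1.5377 / 3.5 = 0.4393 km⁻¹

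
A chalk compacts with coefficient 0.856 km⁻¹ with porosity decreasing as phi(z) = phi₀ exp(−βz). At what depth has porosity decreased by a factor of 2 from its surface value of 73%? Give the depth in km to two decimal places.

0.81 km

phi/phi₀ = 1/2 ⇒ exp(−β·z) = 1/2 ⇒ z = ln(2) / β
z = 0.6931 / 0.856 = 0.810 km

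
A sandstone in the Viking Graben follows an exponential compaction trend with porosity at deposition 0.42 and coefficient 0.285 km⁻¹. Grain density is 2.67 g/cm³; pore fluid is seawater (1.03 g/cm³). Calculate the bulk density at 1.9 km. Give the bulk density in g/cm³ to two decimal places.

Porosity at depth: φ = 0.42·exp(−0.285×1.9) = 0.42×0.5819 = 0.2444
Bulk density: ρ_b = (1−φ)ρ_g + φ·ρ_f = 0.7556×2.67 + 0.2444×1.03
       = 2.017 + 0.252 = 2.269 g/cm³

2.27 g/cm³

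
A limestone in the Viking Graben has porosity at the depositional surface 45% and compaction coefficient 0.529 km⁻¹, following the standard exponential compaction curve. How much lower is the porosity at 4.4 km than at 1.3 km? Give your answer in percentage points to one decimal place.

φ(1.3) = 0.45·e^(−0.529×1.3) = 0.2262
φ(4.4) = 0.45·e^(−0.529×4.4) = 0.0439
Δφ = 0.2262 − 0.0439 = 0.1823

18.2 percentage points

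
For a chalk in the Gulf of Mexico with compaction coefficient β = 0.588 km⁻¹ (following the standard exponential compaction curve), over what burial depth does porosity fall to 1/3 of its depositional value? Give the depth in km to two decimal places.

1.87 km

phi/phi₀ = 1/3 ⇒ exp(−β·d) = 1/3 ⇒ d = ln(3) / β
d = 1.0986 / 0.588 = 1.868 km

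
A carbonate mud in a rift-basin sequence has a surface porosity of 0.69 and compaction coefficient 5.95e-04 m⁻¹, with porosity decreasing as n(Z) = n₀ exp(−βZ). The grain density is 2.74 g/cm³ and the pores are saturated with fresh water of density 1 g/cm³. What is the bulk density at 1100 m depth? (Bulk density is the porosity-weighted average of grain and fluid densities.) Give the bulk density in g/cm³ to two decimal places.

Working in km (1 km = 1000 m; β in km⁻¹ = β in m⁻¹ × 1000):
Porosity at depth: n = 0.69·exp(−0.595×1.1) = 0.69×0.5197 = 0.3586
Bulk density: ρ_b = (1−n)ρ_g + n·ρ_f = 0.6414×2.74 + 0.3586×1
       = 1.757 + 0.359 = 2.116 g/cm³

2.12 g/cm³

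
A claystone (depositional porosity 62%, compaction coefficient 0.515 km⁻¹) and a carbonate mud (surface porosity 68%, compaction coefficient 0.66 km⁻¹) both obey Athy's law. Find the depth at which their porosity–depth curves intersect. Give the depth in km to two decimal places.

Set φ₀ₐ e^(−βₐd) = φ₀ᵦ e^(−βᵦd) ⇒ ln(φ₀ₐ/φ₀ᵦ) = (βₐ − βᵦ)·d
d = ln(0.62/0.68) / (0.515 − 0.66) = -0.0924 / -0.145 = 0.637 km

0.64 km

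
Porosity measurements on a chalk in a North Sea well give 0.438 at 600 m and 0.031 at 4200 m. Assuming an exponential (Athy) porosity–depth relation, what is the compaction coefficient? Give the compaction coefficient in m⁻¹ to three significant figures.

0.000736 m⁻¹

Working in km (1 km = 1000 m; k in km⁻¹ = k in m⁻¹ × 1000):
Athy: φ(z) = φ₀ e^(−kz) ⇒ φ₁/φ₂ = e^{k(z₂−z₁)} ⇒ k = ln(φ₁/φ₂)/(z₂−z₁)
k = ln(0.438/0.031) / (4.2 − 0.6) = ln(14.13) / 3.6 = 2.6482 / 3.6 = 0.7356 km⁻¹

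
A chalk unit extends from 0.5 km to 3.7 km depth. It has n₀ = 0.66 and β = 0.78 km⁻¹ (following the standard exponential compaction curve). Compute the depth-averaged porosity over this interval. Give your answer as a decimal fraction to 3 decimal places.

⟨n⟩ = (1/(d₂−d₁)) ∫ n₀ e^(−βd) dd = n₀·(e^(−β·d₁) − e^(−β·d₂)) / (β·(d₂−d₁))
e^(−0.78×0.5) = 0.6771; e^(−0.78×3.7) = 0.0558
⟨n⟩ = 0.66 × (0.6771 − 0.0558) / (0.78 × 3.2) = 0.66 × 0.2489 = 0.1643

0.164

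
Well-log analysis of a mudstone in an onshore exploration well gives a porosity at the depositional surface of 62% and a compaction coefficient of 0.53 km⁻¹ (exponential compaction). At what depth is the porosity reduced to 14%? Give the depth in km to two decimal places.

Invert Athy's law: z = ln(phi₀/phi) / k
z = ln(0.62/0.14) / 0.53 = ln(4.429) / 0.53 = 1.4881 / 0.53 = 2.808 km

2.81 km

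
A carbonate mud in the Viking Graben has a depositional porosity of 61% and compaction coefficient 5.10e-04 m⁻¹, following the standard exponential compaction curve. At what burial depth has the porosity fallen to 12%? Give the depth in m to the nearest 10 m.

3190 m

Working in km (1 km = 1000 m; k in km⁻¹ = k in m⁻¹ × 1000):
Invert Athy's law: z = ln(phi₀/phi) / k
z = ln(0.61/0.12) / 0.51 = ln(5.083) / 0.51 = 1.6260 / 0.51 = 3.188 km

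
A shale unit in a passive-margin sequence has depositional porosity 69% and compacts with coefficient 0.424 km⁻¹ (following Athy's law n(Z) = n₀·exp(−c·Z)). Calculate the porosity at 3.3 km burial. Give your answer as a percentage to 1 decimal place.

n = n₀·exp(−c·Z) = 0.69 × exp(−0.424 × 3.3) = 0.69 × exp(−1.399)
  = 0.69 × 0.2468 = 0.1703

17.0%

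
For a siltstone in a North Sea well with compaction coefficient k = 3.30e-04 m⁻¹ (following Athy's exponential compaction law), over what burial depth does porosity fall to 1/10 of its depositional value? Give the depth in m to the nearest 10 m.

Working in km (1 km = 1000 m; k in km⁻¹ = k in m⁻¹ × 1000):
n/n₀ = 1/10 ⇒ exp(−k·z) = 1/10 ⇒ z = ln(10) / k
z = 2.3026 / 0.33 = 6.978 km

6980 m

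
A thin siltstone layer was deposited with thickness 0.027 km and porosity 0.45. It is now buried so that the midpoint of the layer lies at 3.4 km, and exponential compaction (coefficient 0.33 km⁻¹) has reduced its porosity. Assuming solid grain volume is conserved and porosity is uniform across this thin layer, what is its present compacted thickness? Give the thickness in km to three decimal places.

Porosity at 3.4 km: phi = 0.45·exp(−0.33×3.4) = 0.1465
Solid-volume conservation: h(1−phi) = h₀(1−phi₀) ⇒ h = h₀·(1−phi₀)/(1−phi)
h = 0.027 × (1 − 0.45)/(1 − 0.1465) = 0.027 × 0.6444 = 0.0174 km

0.017 km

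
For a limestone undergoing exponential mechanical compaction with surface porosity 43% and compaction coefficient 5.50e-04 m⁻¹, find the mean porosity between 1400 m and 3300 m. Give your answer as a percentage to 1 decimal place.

12.4%

Working in km (1 km = 1000 m; c in km⁻¹ = c in m⁻¹ × 1000):
⟨φ⟩ = (1/(d₂−d₁)) ∫ φ₀ e^(−cd) dd = φ₀·(e^(−c·d₁) − e^(−c·d₂)) / (c·(d₂−d₁))
e^(−0.55×1.4) = 0.4630; e^(−0.55×3.3) = 0.1628
⟨φ⟩ = 0.43 × (0.4630 − 0.1628) / (0.55 × 1.9) = 0.43 × 0.2872 = 0.1235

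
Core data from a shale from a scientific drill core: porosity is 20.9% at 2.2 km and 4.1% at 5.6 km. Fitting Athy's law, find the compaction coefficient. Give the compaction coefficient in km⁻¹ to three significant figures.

0.479 km⁻¹

Athy: n(d) = n₀ e^(−kd) ⇒ n₁/n₂ = e^{k(d₂−d₁)} ⇒ k = ln(n₁/n₂)/(d₂−d₁)
k = ln(0.209/0.041) / (5.6 − 2.2) = ln(5.098) / 3.4 = 1.6288 / 3.4 = 0.479 km⁻¹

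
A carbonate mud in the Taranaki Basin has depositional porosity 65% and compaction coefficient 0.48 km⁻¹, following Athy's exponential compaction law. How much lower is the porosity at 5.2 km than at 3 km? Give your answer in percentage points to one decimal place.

n(3) = 0.65·e^(−0.48×3) = 0.1540
n(5.2) = 0.65·e^(−0.48×5.2) = 0.0536
Δn = 0.1540 − 0.0536 = 0.1004

10.0 percentage points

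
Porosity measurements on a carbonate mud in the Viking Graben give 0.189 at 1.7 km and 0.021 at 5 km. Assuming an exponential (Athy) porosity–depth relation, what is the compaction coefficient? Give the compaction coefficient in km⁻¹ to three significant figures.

0.666 km⁻¹

Athy: φ(d) = φ₀ e^(−cd) ⇒ φ₁/φ₂ = e^{c(d₂−d₁)} ⇒ c = ln(φ₁/φ₂)/(d₂−d₁)
c = ln(0.189/0.021) / (5 − 1.7) = ln(9) / 3.3 = 2.1972 / 3.3 = 0.6658 km⁻¹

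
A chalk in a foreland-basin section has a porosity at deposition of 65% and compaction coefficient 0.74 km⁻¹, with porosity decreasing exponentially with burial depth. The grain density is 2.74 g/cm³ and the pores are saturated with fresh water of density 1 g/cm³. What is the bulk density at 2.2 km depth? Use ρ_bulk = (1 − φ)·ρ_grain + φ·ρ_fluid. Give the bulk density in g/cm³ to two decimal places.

Porosity at depth: phi = 0.65·exp(−0.74×2.2) = 0.65×0.1963 = 0.1276
Bulk density: ρ_b = (1−phi)ρ_g + phi·ρ_f = 0.8724×2.74 + 0.1276×1
       = 2.390 + 0.128 = 2.518 g/cm³

2.52 g/cm³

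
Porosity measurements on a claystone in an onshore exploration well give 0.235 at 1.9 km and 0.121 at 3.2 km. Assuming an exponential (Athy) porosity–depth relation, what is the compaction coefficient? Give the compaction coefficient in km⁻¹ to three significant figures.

0.511 km⁻¹

Athy: phi(d) = phi₀ e^(−βd) ⇒ phi₁/phi₂ = e^{β(d₂−d₁)} ⇒ β = ln(phi₁/phi₂)/(d₂−d₁)
β = ln(0.235/0.121) / (3.2 − 1.9) = ln(1.942) / 1.3 = 0.6638 / 1.3 = 0.5106 km⁻¹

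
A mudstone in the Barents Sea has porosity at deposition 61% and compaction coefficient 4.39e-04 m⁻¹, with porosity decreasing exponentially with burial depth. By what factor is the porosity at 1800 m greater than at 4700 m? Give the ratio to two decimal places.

3.57

Working in km (1 km = 1000 m; k in km⁻¹ = k in m⁻¹ × 1000):
φ(d₁)/φ(d₂) = e^(−k·d₁)/e^(−k·d₂) = e^{k(d₂−d₁)}
= exp(0.439 × 2.9) = exp(1.273) = 3.5719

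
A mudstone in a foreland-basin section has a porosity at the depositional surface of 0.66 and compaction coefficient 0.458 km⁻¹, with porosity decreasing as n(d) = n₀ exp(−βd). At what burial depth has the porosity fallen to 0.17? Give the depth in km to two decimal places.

2.96 km

Invert Athy's law: d = ln(n₀/n) / β
d = ln(0.66/0.17) / 0.458 = ln(3.882) / 0.458 = 1.3564 / 0.458 = 2.962 km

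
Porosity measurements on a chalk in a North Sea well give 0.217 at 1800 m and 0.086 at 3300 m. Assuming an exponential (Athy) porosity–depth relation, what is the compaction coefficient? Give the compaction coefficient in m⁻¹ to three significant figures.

Working in km (1 km = 1000 m; k in km⁻¹ = k in m⁻¹ × 1000):
Athy: phi(Z) = phi₀ e^(−kZ) ⇒ phi₁/phi₂ = e^{k(Z₂−Z₁)} ⇒ k = ln(phi₁/phi₂)/(Z₂−Z₁)
k = ln(0.217/0.086) / (3.3 − 1.8) = ln(2.523) / 1.5 = 0.9256 / 1.5 = 0.617 km⁻¹

0.000617 m⁻¹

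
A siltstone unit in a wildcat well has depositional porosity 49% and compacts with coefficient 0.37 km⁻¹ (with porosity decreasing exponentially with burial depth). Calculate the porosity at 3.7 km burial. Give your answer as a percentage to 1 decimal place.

phi = phi₀·exp(−k·Z) = 0.49 × exp(−0.37 × 3.7) = 0.49 × exp(−1.369)
  = 0.49 × 0.2544 = 0.1246

12.5%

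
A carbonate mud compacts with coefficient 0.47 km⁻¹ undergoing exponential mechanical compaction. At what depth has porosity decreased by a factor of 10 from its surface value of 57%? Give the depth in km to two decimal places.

n/n₀ = 1/10 ⇒ exp(−c·Z) = 1/10 ⇒ Z = ln(10) / c
Z = 2.3026 / 0.47 = 4.899 km

4.90 km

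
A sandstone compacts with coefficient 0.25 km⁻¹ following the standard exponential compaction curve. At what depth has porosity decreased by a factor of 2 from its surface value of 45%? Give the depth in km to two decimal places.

2.77 km

n/n₀ = 1/2 ⇒ exp(−k·d) = 1/2 ⇒ d = ln(2) / k
d = 0.6931 / 0.25 = 2.773 km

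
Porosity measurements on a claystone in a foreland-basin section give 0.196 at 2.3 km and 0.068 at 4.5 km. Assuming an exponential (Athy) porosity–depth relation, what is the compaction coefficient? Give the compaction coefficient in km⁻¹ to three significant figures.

0.481 km⁻¹

Athy: phi(d) = phi₀ e^(−cd) ⇒ phi₁/phi₂ = e^{c(d₂−d₁)} ⇒ c = ln(phi₁/phi₂)/(d₂−d₁)
c = ln(0.196/0.068) / (4.5 − 2.3) = ln(2.882) / 2.2 = 1.0586 / 2.2 = 0.4812 km⁻¹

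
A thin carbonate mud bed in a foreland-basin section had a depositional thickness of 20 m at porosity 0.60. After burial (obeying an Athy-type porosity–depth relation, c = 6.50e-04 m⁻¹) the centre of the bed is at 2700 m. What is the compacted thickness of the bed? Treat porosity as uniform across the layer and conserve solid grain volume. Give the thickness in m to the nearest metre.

Working in km (1 km = 1000 m; c in km⁻¹ = c in m⁻¹ × 1000):
Porosity at 2.7 km: phi = 0.6·exp(−0.65×2.7) = 0.1037
Solid-volume conservation: h(1−phi) = h₀(1−phi₀) ⇒ h = h₀·(1−phi₀)/(1−phi)
h = 0.02 × (1 − 0.6)/(1 − 0.1037) = 0.02 × 0.4463 = 0.0089 km

9 m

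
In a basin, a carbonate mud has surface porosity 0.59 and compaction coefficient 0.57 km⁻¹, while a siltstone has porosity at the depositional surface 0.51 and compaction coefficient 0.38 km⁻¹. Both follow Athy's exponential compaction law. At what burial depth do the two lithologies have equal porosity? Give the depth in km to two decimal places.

Set φ₀ₐ e^(−βₐz) = φ₀ᵦ e^(−βᵦz) ⇒ ln(φ₀ₐ/φ₀ᵦ) = (βₐ − βᵦ)·z
z = ln(0.59/0.51) / (0.57 − 0.38) = 0.1457 / 0.19 = 0.767 km

0.77 km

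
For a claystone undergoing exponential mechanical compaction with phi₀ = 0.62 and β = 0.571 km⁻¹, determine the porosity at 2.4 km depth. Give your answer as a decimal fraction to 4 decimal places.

0.1575

phi = phi₀·exp(−β·Z) = 0.62 × exp(−0.571 × 2.4) = 0.62 × exp(−1.37)
  = 0.62 × 0.2540 = 0.1575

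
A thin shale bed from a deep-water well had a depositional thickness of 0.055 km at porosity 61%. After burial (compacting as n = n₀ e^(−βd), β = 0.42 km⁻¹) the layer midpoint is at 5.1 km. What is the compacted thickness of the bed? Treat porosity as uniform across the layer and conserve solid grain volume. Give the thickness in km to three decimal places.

Porosity at 5.1 km: n = 0.61·exp(−0.42×5.1) = 0.0716
Solid-volume conservation: h(1−n) = h₀(1−n₀) ⇒ h = h₀·(1−n₀)/(1−n)
h = 0.055 × (1 − 0.61)/(1 − 0.0716) = 0.055 × 0.4201 = 0.0231 km

0.023 km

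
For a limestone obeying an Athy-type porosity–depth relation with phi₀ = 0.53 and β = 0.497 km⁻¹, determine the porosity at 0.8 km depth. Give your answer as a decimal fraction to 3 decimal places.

phi = phi₀·exp(−β·d) = 0.53 × exp(−0.497 × 0.8) = 0.53 × exp(−0.3976)
  = 0.53 × 0.6719 = 0.3561

0.356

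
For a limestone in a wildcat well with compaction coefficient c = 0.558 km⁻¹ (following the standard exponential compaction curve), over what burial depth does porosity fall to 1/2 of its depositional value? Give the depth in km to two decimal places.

φ/φ₀ = 1/2 ⇒ exp(−c·d) = 1/2 ⇒ d = ln(2) / c
d = 0.6931 / 0.558 = 1.242 km

1.24 km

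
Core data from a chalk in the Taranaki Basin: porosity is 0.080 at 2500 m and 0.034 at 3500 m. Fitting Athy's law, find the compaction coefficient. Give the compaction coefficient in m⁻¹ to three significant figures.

Working in km (1 km = 1000 m; k in km⁻¹ = k in m⁻¹ × 1000):
Athy: n(z) = n₀ e^(−kz) ⇒ n₁/n₂ = e^{k(z₂−z₁)} ⇒ k = ln(n₁/n₂)/(z₂−z₁)
k = ln(0.08/0.034) / (3.5 − 2.5) = ln(2.353) / 1 = 0.8557 / 1 = 0.8557 km⁻¹

0.000856 m⁻¹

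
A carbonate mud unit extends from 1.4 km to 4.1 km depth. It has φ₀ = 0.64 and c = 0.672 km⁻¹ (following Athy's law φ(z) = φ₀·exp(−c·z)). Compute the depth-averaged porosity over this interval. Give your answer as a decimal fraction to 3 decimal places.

⟨φ⟩ = (1/(z₂−z₁)) ∫ φ₀ e^(−cz) dz = φ₀·(e^(−c·z₁) − e^(−c·z₂)) / (c·(z₂−z₁))
e^(−0.672×1.4) = 0.3903; e^(−0.672×4.1) = 0.0636
⟨φ⟩ = 0.64 × (0.3903 − 0.0636) / (0.672 × 2.7) = 0.64 × 0.1801 = 0.1152

0.115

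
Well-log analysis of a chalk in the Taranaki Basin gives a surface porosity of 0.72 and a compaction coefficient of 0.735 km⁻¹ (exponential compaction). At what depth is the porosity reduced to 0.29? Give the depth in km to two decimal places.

Invert Athy's law: d = ln(phi₀/phi) / β
d = ln(0.72/0.29) / 0.735 = ln(2.483) / 0.735 = 0.9094 / 0.735 = 1.237 km

1.24 km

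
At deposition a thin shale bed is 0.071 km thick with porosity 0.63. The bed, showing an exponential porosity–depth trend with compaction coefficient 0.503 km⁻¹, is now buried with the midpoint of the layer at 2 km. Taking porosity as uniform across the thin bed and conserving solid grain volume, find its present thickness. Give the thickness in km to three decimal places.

0.034 km

Porosity at 2 km: n = 0.63·exp(−0.503×2) = 0.2304
Solid-volume conservation: h(1−n) = h₀(1−n₀) ⇒ h = h₀·(1−n₀)/(1−n)
h = 0.071 × (1 − 0.63)/(1 − 0.2304) = 0.071 × 0.4808 = 0.0341 km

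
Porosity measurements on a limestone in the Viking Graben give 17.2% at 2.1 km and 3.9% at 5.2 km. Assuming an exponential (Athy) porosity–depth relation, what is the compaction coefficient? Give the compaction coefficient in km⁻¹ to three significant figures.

0.479 km⁻¹

Athy: phi(d) = phi₀ e^(−βd) ⇒ phi₁/phi₂ = e^{β(d₂−d₁)} ⇒ β = ln(phi₁/phi₂)/(d₂−d₁)
β = ln(0.172/0.039) / (5.2 − 2.1) = ln(4.41) / 3.1 = 1.4839 / 3.1 = 0.4787 km⁻¹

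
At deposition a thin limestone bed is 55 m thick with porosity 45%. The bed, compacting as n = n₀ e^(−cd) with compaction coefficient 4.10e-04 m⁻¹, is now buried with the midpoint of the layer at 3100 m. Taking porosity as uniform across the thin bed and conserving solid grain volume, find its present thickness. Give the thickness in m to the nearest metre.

35 m

Working in km (1 km = 1000 m; c in km⁻¹ = c in m⁻¹ × 1000):
Porosity at 3.1 km: n = 0.45·exp(−0.41×3.1) = 0.1262
Solid-volume conservation: h(1−n) = h₀(1−n₀) ⇒ h = h₀·(1−n₀)/(1−n)
h = 0.055 × (1 − 0.45)/(1 − 0.1262) = 0.055 × 0.6295 = 0.0346 km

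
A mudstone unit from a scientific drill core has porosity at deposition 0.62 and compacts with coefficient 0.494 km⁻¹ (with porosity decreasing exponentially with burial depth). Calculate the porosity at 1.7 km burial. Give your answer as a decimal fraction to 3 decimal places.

0.268

φ = φ₀·exp(−k·d) = 0.62 × exp(−0.494 × 1.7) = 0.62 × exp(−0.8398)
  = 0.62 × 0.4318 = 0.2677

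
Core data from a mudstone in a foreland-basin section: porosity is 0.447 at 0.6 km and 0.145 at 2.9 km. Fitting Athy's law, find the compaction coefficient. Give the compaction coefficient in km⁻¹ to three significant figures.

Athy: phi(z) = phi₀ e^(−kz) ⇒ phi₁/phi₂ = e^{k(z₂−z₁)} ⇒ k = ln(phi₁/phi₂)/(z₂−z₁)
k = ln(0.447/0.145) / (2.9 − 0.6) = ln(3.083) / 2.3 = 1.1258 / 2.3 = 0.4895 km⁻¹

0.489 km⁻¹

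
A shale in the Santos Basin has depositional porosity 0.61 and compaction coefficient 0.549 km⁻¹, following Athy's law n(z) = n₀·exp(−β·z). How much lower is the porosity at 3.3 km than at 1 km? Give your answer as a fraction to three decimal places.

n(1) = 0.61·e^(−0.549×1) = 0.3523
n(3.3) = 0.61·e^(−0.549×3.3) = 0.0997
Δn = 0.3523 − 0.0997 = 0.2526

0.253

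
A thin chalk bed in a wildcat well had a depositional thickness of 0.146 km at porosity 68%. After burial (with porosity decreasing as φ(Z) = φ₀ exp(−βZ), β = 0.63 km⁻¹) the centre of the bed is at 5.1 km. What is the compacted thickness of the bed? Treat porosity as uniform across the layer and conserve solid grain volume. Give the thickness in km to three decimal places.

Porosity at 5.1 km: φ = 0.68·exp(−0.63×5.1) = 0.0274
Solid-volume conservation: h(1−φ) = h₀(1−φ₀) ⇒ h = h₀·(1−φ₀)/(1−φ)
h = 0.146 × (1 − 0.68)/(1 − 0.0274) = 0.146 × 0.3290 = 0.0480 km

0.048 km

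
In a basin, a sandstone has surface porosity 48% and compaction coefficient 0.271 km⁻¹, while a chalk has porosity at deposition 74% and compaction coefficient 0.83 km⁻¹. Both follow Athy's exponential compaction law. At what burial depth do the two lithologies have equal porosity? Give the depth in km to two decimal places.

0.77 km

Set φ₀ₐ e^(−cₐZ) = φ₀ᵦ e^(−cᵦZ) ⇒ ln(φ₀ₐ/φ₀ᵦ) = (cₐ − cᵦ)·Z
Z = ln(0.48/0.74) / (0.271 − 0.83) = -0.4329 / -0.559 = 0.774 km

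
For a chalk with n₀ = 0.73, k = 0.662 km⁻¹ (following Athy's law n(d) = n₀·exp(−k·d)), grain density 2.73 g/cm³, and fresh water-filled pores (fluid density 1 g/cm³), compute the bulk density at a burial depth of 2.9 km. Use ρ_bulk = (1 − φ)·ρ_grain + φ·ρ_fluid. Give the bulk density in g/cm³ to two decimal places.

Porosity at depth: n = 0.73·exp(−0.662×2.9) = 0.73×0.1466 = 0.1070
Bulk density: ρ_b = (1−n)ρ_g + n·ρ_f = 0.8930×2.73 + 0.1070×1
       = 2.438 + 0.107 = 2.545 g/cm³

2.54 g/cm³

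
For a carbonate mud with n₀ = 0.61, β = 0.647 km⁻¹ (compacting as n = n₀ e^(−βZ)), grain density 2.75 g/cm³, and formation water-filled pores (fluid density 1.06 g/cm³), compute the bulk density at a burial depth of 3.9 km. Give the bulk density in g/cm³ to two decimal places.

Porosity at depth: n = 0.61·exp(−0.647×3.9) = 0.61×0.0802 = 0.0489
Bulk density: ρ_b = (1−n)ρ_g + n·ρ_f = 0.9511×2.75 + 0.0489×1.06
       = 2.615 + 0.052 = 2.667 g/cm³

2.67 g/cm³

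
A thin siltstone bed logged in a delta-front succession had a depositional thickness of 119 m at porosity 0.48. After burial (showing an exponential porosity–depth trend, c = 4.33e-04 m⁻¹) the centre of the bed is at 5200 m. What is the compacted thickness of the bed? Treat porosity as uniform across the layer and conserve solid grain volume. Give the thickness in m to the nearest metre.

65 m

Working in km (1 km = 1000 m; c in km⁻¹ = c in m⁻¹ × 1000):
Porosity at 5.2 km: phi = 0.48·exp(−0.433×5.2) = 0.0505
Solid-volume conservation: h(1−phi) = h₀(1−phi₀) ⇒ h = h₀·(1−phi₀)/(1−phi)
h = 0.119 × (1 − 0.48)/(1 − 0.0505) = 0.119 × 0.5477 = 0.0652 km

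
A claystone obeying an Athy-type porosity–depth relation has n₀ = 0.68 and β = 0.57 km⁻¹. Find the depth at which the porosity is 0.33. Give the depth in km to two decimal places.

Invert Athy's law: z = ln(n₀/n) / β
z = ln(0.68/0.33) / 0.57 = ln(2.061) / 0.57 = 0.7230 / 0.57 = 1.268 km

1.27 km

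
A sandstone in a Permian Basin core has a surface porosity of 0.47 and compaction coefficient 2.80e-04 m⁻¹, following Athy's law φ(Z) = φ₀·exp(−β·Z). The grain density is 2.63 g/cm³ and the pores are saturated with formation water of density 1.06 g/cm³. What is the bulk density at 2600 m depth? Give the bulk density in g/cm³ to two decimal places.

Working in km (1 km = 1000 m; β in km⁻¹ = β in m⁻¹ × 1000):
Porosity at depth: φ = 0.47·exp(−0.28×2.6) = 0.47×0.4829 = 0.2270
Bulk density: ρ_b = (1−φ)ρ_g + φ·ρ_f = 0.7730×2.63 + 0.2270×1.06
       = 2.033 + 0.241 = 2.274 g/cm³

2.27 g/cm³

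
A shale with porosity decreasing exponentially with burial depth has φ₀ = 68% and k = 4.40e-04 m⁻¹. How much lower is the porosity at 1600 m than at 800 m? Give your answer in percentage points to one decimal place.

14.2 percentage points

Working in km (1 km = 1000 m; k in km⁻¹ = k in m⁻¹ × 1000):
φ(0.8) = 0.68·e^(−0.44×0.8) = 0.4782
φ(1.6) = 0.68·e^(−0.44×1.6) = 0.3363
Δφ = 0.4782 − 0.3363 = 0.1419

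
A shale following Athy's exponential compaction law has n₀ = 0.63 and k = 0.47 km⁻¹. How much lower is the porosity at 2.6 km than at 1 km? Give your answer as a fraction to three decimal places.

0.208

n(1) = 0.63·e^(−0.47×1) = 0.3938
n(2.6) = 0.63·e^(−0.47×2.6) = 0.1856
Δn = 0.3938 − 0.1856 = 0.2081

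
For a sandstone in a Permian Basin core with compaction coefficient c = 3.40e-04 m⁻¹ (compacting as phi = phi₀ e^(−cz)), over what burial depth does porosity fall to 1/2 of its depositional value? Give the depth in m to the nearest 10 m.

Working in km (1 km = 1000 m; c in km⁻¹ = c in m⁻¹ × 1000):
phi/phi₀ = 1/2 ⇒ exp(−c·z) = 1/2 ⇒ z = ln(2) / c
z = 0.6931 / 0.34 = 2.039 km

2040 m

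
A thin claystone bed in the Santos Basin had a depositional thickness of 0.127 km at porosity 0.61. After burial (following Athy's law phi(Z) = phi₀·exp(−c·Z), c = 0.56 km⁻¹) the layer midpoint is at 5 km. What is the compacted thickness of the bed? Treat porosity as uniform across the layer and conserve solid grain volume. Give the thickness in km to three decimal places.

Porosity at 5 km: phi = 0.61·exp(−0.56×5) = 0.0371
Solid-volume conservation: h(1−phi) = h₀(1−phi₀) ⇒ h = h₀·(1−phi₀)/(1−phi)
h = 0.127 × (1 − 0.61)/(1 − 0.0371) = 0.127 × 0.4050 = 0.0514 km

0.051 km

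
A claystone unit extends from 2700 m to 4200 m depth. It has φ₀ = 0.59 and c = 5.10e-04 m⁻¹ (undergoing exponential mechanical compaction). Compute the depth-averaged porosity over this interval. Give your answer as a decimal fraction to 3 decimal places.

0.104

Working in km (1 km = 1000 m; c in km⁻¹ = c in m⁻¹ × 1000):
⟨φ⟩ = (1/(d₂−d₁)) ∫ φ₀ e^(−cd) dd = φ₀·(e^(−c·d₁) − e^(−c·d₂)) / (c·(d₂−d₁))
e^(−0.51×2.7) = 0.2523; e^(−0.51×4.2) = 0.1174
⟨φ⟩ = 0.59 × (0.2523 − 0.1174) / (0.51 × 1.5) = 0.59 × 0.1764 = 0.1041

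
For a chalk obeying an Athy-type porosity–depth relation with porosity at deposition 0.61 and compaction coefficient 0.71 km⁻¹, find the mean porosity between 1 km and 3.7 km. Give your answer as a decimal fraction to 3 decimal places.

⟨φ⟩ = (1/(z₂−z₁)) ∫ φ₀ e^(−cz) dz = φ₀·(e^(−c·z₁) − e^(−c·z₂)) / (c·(z₂−z₁))
e^(−0.71×1) = 0.4916; e^(−0.71×3.7) = 0.0723
⟨φ⟩ = 0.61 × (0.4916 − 0.0723) / (0.71 × 2.7) = 0.61 × 0.2188 = 0.1334

0.133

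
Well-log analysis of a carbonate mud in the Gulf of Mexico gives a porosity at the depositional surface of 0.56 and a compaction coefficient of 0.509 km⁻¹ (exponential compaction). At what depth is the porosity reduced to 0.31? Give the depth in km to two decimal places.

1.16 km

Invert Athy's law: d = ln(φ₀/φ) / c
d = ln(0.56/0.31) / 0.509 = ln(1.806) / 0.509 = 0.5914 / 0.509 = 1.162 km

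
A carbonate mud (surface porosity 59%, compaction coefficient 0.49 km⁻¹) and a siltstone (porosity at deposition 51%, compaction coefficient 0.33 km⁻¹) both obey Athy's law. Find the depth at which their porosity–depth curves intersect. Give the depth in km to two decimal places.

0.91 km

Set φ₀ₐ e^(−kₐZ) = φ₀ᵦ e^(−kᵦZ) ⇒ ln(φ₀ₐ/φ₀ᵦ) = (kₐ − kᵦ)·Z
Z = ln(0.59/0.51) / (0.49 − 0.33) = 0.1457 / 0.16 = 0.911 km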